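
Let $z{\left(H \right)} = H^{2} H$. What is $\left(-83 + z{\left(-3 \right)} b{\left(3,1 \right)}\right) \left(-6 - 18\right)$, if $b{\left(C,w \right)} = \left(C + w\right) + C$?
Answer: $6528$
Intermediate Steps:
$b{\left(C,w \right)} = w + 2 C$
$z{\left(H \right)} = H^{3}$
$\left(-83 + z{\left(-3 \right)} b{\left(3,1 \right)}\right) \left(-6 - 18\right) = \left(-83 + \left(-3\right)^{3} \left(1 + 2 \cdot 3\right)\right) \left(-6 - 18\right) = \left(-83 - 27 \left(1 + 6\right)\right) \left(-6 - 18\right) = \left(-83 - 189\right) \left(-24\right) = \left(-272\right) \left(-24\right) = 6528$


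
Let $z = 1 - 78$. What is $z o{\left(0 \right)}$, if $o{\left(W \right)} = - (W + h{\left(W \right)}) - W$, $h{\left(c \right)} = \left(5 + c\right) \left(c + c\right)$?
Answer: $0$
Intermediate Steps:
$h{\left(c \right)} = 2 c \left(5 + c\right)$ ($h{\left(c \right)} = \left(5 + c\right) 2 c = 2 c \left(5 + c\right)$)
$o{\left(W \right)} = - 2 W - 2 W \left(5 + W\right)$ ($o{\left(W \right)} = - (W + 2 W \left(5 + W\right)) - W = \left(- W - 2 W \left(5 + W\right)\right) - W = - 2 W - 2 W \left(5 + W\right)$)
$z = -77$ ($z = 1 - 78 = -77$)
$z o{\left(0 \right)} = - 77 \cdot 2 \cdot 0 \left(-6 - 0\right) = - 77 \cdot 2 \cdot 0 \left(-6 + 0\right) = - 77 \cdot 2 \cdot 0 \left(-6\right) = \left(-77\right) 0 = 0$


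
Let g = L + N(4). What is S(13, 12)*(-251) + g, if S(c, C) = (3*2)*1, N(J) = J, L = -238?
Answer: -1740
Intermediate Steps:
S(c, C) = 6 (S(c, C) = 6*1 = 6)
g = -234 (g = -238 + 4 = -234)
S(13, 12)*(-251) + g = 6*(-251) - 234 = -1506 - 234 = -1740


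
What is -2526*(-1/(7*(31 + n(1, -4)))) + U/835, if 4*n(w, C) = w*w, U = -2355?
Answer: 1275243/146125 ≈ 8.7271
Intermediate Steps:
n(w, C) = w**2/4 (n(w, C) = (w*w)/4 = w**2/4)
-2526*(-1/(7*(31 + n(1, -4)))) + U/835 = -2526*(-1/(7*(31 + (1/4)*1**2))) - 2355/835 = -2526*(-1/(7*(31 + (1/4)*1))) - 2355*1/835 = -2526*(-1/(7*(31 + 1/4))) - 471/167 = -2526/((125/4)*(-7)) - 471/167 = -2526/(-875/4) - 471/167 = -2526*(-4/875) - 471/167 = 10104/875 - 471/167 = 1275243/146125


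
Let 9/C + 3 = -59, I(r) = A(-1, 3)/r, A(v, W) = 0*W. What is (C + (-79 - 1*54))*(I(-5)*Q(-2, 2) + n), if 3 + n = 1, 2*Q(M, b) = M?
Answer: 8255/31 ≈ 266.29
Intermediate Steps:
A(v, W) = 0
Q(M, b) = M/2
I(r) = 0 (I(r) = 0/r = 0)
C = -9/62 (C = 9/(-3 - 59) = 9/(-62) = 9*(-1/62) = -9/62 ≈ -0.14516)
n = -2 (n = -3 + 1 = -2)
(C + (-79 - 1*54))*(I(-5)*Q(-2, 2) + n) = (-9/62 + (-79 - 1*54))*(0*((½)*(-2)) - 2) = (-9/62 + (-79 - 54))*(0*(-1) - 2) = (-9/62 - 133)*(0 - 2) = -8255/62*(-2) = 8255/31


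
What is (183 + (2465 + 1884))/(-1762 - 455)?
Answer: -4532/2217 ≈ -2.0442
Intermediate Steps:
(183 + (2465 + 1884))/(-1762 - 455) = (183 + 4349)/(-2217) = 4532*(-1/2217) = -4532/2217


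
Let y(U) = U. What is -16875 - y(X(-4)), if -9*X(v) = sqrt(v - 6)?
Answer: -16875 + I*sqrt(10)/9 ≈ -16875.0 + 0.35136*I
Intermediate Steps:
X(v) = -sqrt(-6 + v)/9 (X(v) = -sqrt(v - 6)/9 = -sqrt(-6 + v)/9)
-16875 - y(X(-4)) = -16875 - (-1)*sqrt(-6 - 4)/9 = -16875 - (-1)*sqrt(-10)/9 = -16875 - (-1)*I*sqrt(10)/9 = -16875 + I*sqrt(10)/9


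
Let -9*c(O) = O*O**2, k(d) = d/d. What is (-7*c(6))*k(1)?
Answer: 168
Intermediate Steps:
k(d) = 1
c(O) = -O**3/9 (c(O) = -O*O**2/9 = -O**3/9)
(-7*c(6))*k(1) = -(-7)*6**3/9*1 = -(-7)*216/9*1 = -7*(-24)*1 = 168*1 = 168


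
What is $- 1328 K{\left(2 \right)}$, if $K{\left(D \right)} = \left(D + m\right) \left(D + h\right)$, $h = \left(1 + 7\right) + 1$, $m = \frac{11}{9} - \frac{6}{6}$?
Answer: $- \frac{292160}{9} \approx -32462.0$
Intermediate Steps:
$m = \frac{2}{9}$ ($m = 11 \cdot \frac{1}{9} - 1 = \frac{11}{9} - 1 = \frac{2}{9} \approx 0.22222$)
$h = 9$ ($h = 8 + 1 = 9$)
$K{\left(D \right)} = \left(9 + D\right) \left(\frac{2}{9} + D\right)$ ($K{\left(D \right)} = \left(D + \frac{2}{9}\right) \left(D + 9\right) = \left(\frac{2}{9} + D\right) \left(9 + D\right) = \left(9 + D\right) \left(\frac{2}{9} + D\right)$)
$- 1328 K{\left(2 \right)} = - 1328 \left(2 + 2^{2} + \frac{83}{9} \cdot 2\right) = - 1328 \left(2 + 4 + \frac{166}{9}\right) = \left(-1328\right) \frac{220}{9} = - \frac{292160}{9}$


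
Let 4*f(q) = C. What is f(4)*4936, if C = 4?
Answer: 4936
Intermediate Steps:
f(q) = 1 (f(q) = (¼)*4 = 1)
f(4)*4936 = 1*4936 = 4936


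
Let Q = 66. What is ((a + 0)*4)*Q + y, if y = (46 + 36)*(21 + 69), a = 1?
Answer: 7644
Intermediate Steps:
y = 7380 (y = 82*90 = 7380)
((a + 0)*4)*Q + y = ((1 + 0)*4)*66 + 7380 = (1*4)*66 + 7380 = 4*66 + 7380 = 264 + 7380 = 7644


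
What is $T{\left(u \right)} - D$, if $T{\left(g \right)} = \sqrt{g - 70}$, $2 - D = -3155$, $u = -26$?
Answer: $-3157 + 4 i \sqrt{6} \approx -3157.0 + 9.798 i$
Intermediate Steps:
$D = 3157$ ($D = 2 - -3155 = 2 + 3155 = 3157$)
$T{\left(g \right)} = \sqrt{-70 + g}$
$T{\left(u \right)} - D = \sqrt{-70 - 26} - 3157 = \sqrt{-96} - 3157 = 4 i \sqrt{6} - 3157 = -3157 + 4 i \sqrt{6}$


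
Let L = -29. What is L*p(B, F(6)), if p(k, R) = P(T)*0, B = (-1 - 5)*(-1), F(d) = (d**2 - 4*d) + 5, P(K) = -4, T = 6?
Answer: 0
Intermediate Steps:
F(d) = 5 + d**2 - 4*d
B = 6 (B = -6*(-1) = 6)
p(k, R) = 0 (p(k, R) = -4*0 = 0)
L*p(B, F(6)) = -29*0 = 0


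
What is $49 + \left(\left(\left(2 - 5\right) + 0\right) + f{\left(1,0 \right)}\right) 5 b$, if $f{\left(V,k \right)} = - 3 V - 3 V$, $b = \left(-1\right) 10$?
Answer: $499$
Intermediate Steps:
$b = -10$
$f{\left(V,k \right)} = - 6 V$
$49 + \left(\left(\left(2 - 5\right) + 0\right) + f{\left(1,0 \right)}\right) 5 b = 49 + \left(\left(\left(2 - 5\right) + 0\right) - 6\right) 5 \left(-10\right) = 49 + \left(\left(-3 + 0\right) - 6\right) 5 \left(-10\right) = 49 + \left(-3 - 6\right) 5 \left(-10\right) = 49 + \left(-9\right) 5 \left(-10\right) = 49 - -450 = 49 + 450 = 499$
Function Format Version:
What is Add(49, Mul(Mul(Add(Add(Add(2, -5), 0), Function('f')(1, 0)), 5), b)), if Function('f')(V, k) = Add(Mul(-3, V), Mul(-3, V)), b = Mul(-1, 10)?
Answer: 499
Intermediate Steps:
b = -10
Function('f')(V, k) = Mul(-6, V)
Add(49, Mul(Mul(Add(Add(Add(2, -5), 0), Function('f')(1, 0)), 5), b)) = Add(49, Mul(Mul(Add(Add(Add(2, -5), 0), Mul(-6, 1)), 5), -10)) = Add(49, Mul(Mul(Add(Add(-3, 0), -6), 5), -10)) = Add(49, Mul(Mul(Add(-3, -6), 5), -10)) = Add(49, Mul(Mul(-9, 5), -10)) = Add(49, Mul(-45, -10)) = Add(49, 450) = 499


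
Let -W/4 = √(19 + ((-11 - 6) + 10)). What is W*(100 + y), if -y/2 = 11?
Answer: -624*√3 ≈ -1080.8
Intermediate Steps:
y = -22 (y = -2*11 = -22)
W = -8*√3 (W = -4*√(19 + ((-11 - 6) + 10)) = -4*√(19 + (-17 + 10)) = -4*√(19 - 7) = -8*√3 ≈ -13.856)
W*(100 + y) = (-8*√3)*(100 - 22) = -8*√3*78 = -624*√3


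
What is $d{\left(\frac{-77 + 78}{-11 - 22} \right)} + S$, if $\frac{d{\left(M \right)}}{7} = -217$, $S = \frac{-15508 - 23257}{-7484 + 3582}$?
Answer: $- \frac{5888373}{3902} \approx -1509.1$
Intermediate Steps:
$S = \frac{38765}{3902}$ ($S = - \frac{38765}{-3902} = \left(-38765\right) \left(- \frac{1}{3902}\right) = \frac{38765}{3902} \approx 9.9346$)
$d{\left(M \right)} = -1519$ ($d{\left(M \right)} = 7 \left(-217\right) = -1519$)
$d{\left(\frac{-77 + 78}{-11 - 22} \right)} + S = -1519 + \frac{38765}{3902} = - \frac{5888373}{3902}$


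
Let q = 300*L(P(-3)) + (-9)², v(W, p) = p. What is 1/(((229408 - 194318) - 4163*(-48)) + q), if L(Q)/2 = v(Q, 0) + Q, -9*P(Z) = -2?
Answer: 3/705385 ≈ 4.2530e-6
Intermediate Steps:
P(Z) = 2/9 (P(Z) = -⅑*(-2) = 2/9)
L(Q) = 2*Q (L(Q) = 2*(0 + Q) = 2*Q)
q = 643/3 (q = 300*(2*(2/9)) + (-9)² = 300*(4/9) + 81 = 400/3 + 81 = 643/3 ≈ 214.33)
1/(((229408 - 194318) - 4163*(-48)) + q) = 1/(((229408 - 194318) - 4163*(-48)) + 643/3) = 1/((35090 + 199824) + 643/3) = 1/(234914 + 643/3) = 1/(705385/3) = 3/705385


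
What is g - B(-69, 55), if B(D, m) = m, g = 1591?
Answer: 1536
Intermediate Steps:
g - B(-69, 55) = 1591 - 1*55 = 1591 - 55 = 1536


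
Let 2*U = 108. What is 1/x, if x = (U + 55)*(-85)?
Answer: -1/9265 ≈ -0.00010793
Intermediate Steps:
U = 54 (U = (1/2)*108 = 54)
x = -9265 (x = (54 + 55)*(-85) = 109*(-85) = -9265)
1/x = 1/(-9265) = -1/9265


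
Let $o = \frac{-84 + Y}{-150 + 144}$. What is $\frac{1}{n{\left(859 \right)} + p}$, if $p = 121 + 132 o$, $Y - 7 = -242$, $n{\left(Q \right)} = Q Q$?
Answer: $\frac{1}{745020} \approx 1.3422 \cdot 10^{-6}$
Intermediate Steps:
$n{\left(Q \right)} = Q^{2}$
$Y = -235$ ($Y = 7 - 242 = -235$)
$o = \frac{319}{6}$ ($o = \frac{-84 - 235}{-150 + 144} = - \frac{319}{-6} = \left(-319\right) \left(- \frac{1}{6}\right) = \frac{319}{6} \approx 53.167$)
$p = 7139$ ($p = 121 + 132 \cdot \frac{319}{6} = 121 + 7018 = 7139$)
$\frac{1}{n{\left(859 \right)} + p} = \frac{1}{859^{2} + 7139} = \frac{1}{737881 + 7139} = \frac{1}{745020}$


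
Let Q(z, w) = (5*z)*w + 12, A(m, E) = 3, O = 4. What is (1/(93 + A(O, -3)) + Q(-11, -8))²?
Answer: 1882952449/9216 ≈ 2.0431e+5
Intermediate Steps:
Q(z, w) = 12 + 5*w*z (Q(z, w) = 5*w*z + 12 = 12 + 5*w*z)
(1/(93 + A(O, -3)) + Q(-11, -8))² = (1/(93 + 3) + (12 + 5*(-8)*(-11)))² = (1/96 + (12 + 440))² = (1/96 + 452)² = (43393/96)² = 1882952449/9216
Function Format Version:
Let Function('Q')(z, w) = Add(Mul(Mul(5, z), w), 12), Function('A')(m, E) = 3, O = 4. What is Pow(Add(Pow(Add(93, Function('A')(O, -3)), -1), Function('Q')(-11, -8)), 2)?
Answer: Rational(1882952449, 9216) ≈ 2.0431e+5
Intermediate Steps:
Function('Q')(z, w) = Add(12, Mul(5, w, z)) (Function('Q')(z, w) = Add(Mul(5, w, z), 12) = Add(12, Mul(5, w, z)))
Pow(Add(Pow(Add(93, Function('A')(O, -3)), -1), Function('Q')(-11, -8)), 2) = Pow(Add(Pow(Add(93, 3), -1), Add(12, Mul(5, -8, -11))), 2) = Pow(Add(Pow(96, -1), Add(12, 440)), 2) = Pow(Add(Rational(1, 96), 452), 2) = Pow(Rational(43393, 96), 2) = Rational(1882952449, 9216)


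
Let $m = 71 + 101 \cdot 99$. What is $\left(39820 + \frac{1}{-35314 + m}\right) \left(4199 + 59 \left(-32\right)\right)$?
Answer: $\frac{2323054358569}{25244} \approx 9.2024 \cdot 10^{7}$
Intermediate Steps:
$m = 10070$ ($m = 71 + 9999 = 10070$)
$\left(39820 + \frac{1}{-35314 + m}\right) \left(4199 + 59 \left(-32\right)\right) = \left(39820 + \frac{1}{-35314 + 10070}\right) \left(4199 + 59 \left(-32\right)\right) = \left(39820 + \frac{1}{-25244}\right) \left(4199 - 1888\right) = \left(39820 - \frac{1}{25244}\right) 2311 = \frac{1005216079}{25244} \cdot 2311 = \frac{2323054358569}{25244}$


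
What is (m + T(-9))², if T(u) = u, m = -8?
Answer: 289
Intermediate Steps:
(m + T(-9))² = (-8 - 9)² = (-17)² = 289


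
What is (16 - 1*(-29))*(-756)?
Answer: -34020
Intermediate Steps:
(16 - 1*(-29))*(-756) = (16 + 29)*(-756) = 45*(-756) = -34020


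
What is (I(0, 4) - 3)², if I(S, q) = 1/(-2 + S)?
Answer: 49/4 ≈ 12.250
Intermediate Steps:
(I(0, 4) - 3)² = (1/(-2 + 0) - 3)² = (1/(-2) - 3)² = (-½ - 3)² = (-7/2)² = 49/4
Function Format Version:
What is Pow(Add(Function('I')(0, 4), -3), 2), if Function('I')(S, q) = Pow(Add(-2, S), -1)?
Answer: Rational(49, 4) ≈ 12.250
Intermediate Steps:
Pow(Add(Function('I')(0, 4), -3), 2) = Pow(Add(Pow(Add(-2, 0), -1), -3), 2) = Pow(Add(Pow(-2, -1), -3), 2) = Pow(Add(Rational(-1, 2), -3), 2) = Pow(Rational(-7, 2), 2) = Rational(49, 4)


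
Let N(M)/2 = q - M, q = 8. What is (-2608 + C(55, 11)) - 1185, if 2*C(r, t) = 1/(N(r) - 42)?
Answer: -1031697/272 ≈ -3793.0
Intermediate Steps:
N(M) = 16 - 2*M (N(M) = 2*(8 - M) = 16 - 2*M)
C(r, t) = 1/(2*(-26 - 2*r)) (C(r, t) = 1/(2*((16 - 2*r) - 42)) = 1/(2*(-26 - 2*r)))
(-2608 + C(55, 11)) - 1185 = (-2608 - 1/(52 + 4*55)) - 1185 = (-2608 - 1/(52 + 220)) - 1185 = (-2608 - 1/272) - 1185 = -709377/272 - 1185 = -1031697/272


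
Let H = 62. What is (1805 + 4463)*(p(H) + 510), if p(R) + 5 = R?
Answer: 3553956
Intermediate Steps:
p(R) = -5 + R
(1805 + 4463)*(p(H) + 510) = (1805 + 4463)*((-5 + 62) + 510) = 6268*(57 + 510) = 6268*567 = 3553956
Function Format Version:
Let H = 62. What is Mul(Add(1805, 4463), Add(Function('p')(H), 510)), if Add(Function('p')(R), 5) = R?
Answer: 3553956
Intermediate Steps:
Function('p')(R) = Add(-5, R)
Mul(Add(1805, 4463), Add(Function('p')(H), 510)) = Mul(Add(1805, 4463), Add(Add(-5, 62), 510)) = Mul(6268, Add(57, 510)) = Mul(6268, 567) = 3553956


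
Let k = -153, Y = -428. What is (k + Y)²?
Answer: 337561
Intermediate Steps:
(k + Y)² = (-153 - 428)² = (-581)² = 337561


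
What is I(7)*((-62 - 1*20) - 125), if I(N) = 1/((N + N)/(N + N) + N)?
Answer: -207/8 ≈ -25.875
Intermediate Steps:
I(N) = 1/(1 + N) (I(N) = 1/((2*N)/((2*N)) + N) = 1/((2*N)*(1/(2*N)) + N) = 1/(1 + N))
I(7)*((-62 - 1*20) - 125) = ((-62 - 1*20) - 125)/(1 + 7) = ((-62 - 20) - 125)/8 = (-82 - 125)/8 = (⅛)*(-207) = -207/8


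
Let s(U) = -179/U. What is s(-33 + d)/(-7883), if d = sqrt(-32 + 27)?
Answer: -5907/8624002 - 179*I*sqrt(5)/8624002 ≈ -0.00068495 - 4.6412e-5*I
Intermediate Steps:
d = I*sqrt(5) (d = sqrt(-5) = I*sqrt(5) ≈ 2.2361*I)
s(-33 + d)/(-7883) = -179/(-33 + I*sqrt(5))/(-7883) = -179/(-33 + I*sqrt(5))*(-1/7883) = 179/(7883*(-33 + I*sqrt(5)))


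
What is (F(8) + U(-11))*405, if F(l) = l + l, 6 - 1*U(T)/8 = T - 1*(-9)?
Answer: 32400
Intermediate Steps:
U(T) = -24 - 8*T (U(T) = 48 - 8*(T - 1*(-9)) = 48 - 8*(T + 9) = 48 - 8*(9 + T) = 48 + (-72 - 8*T) = -24 - 8*T)
F(l) = 2*l
(F(8) + U(-11))*405 = (2*8 + (-24 - 8*(-11)))*405 = (16 + (-24 + 88))*405 = (16 + 64)*405 = 80*405 = 32400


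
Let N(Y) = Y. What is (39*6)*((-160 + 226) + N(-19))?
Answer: 10998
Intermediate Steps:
(39*6)*((-160 + 226) + N(-19)) = (39*6)*((-160 + 226) - 19) = 234*(66 - 19) = 234*47 = 10998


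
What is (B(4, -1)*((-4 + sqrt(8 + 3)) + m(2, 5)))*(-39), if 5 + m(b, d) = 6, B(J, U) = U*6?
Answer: -702 + 234*sqrt(11) ≈ 74.090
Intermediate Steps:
B(J, U) = 6*U
m(b, d) = 1 (m(b, d) = -5 + 6 = 1)
(B(4, -1)*((-4 + sqrt(8 + 3)) + m(2, 5)))*(-39) = ((6*(-1))*((-4 + sqrt(8 + 3)) + 1))*(-39) = -6*((-4 + sqrt(11)) + 1)*(-39) = -6*(-3 + sqrt(11))*(-39) = (18 - 6*sqrt(11))*(-39) = -702 + 234*sqrt(11)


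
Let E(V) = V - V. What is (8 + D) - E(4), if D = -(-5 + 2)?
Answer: 11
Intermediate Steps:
E(V) = 0
D = 3 (D = -1*(-3) = 3)
(8 + D) - E(4) = (8 + 3) - 1*0 = 11 + 0 = 11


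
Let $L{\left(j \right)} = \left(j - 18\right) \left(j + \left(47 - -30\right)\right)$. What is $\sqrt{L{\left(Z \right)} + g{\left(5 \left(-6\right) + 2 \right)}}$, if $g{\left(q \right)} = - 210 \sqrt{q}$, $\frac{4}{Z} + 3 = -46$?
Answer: $\frac{\sqrt{-3339334 - 1008420 i \sqrt{7}}}{49} \approx 13.954 - 39.818 i$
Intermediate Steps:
$Z = - \frac{4}{49}$ ($Z = \frac{4}{-3 - 46} = \frac{4}{-49} = 4 \left(- \frac{1}{49}\right) = - \frac{4}{49} \approx -0.081633$)
$L{\left(j \right)} = \left(-18 + j\right) \left(77 + j\right)$ ($L{\left(j \right)} = \left(-18 + j\right) \left(j + \left(47 + 30\right)\right) = \left(-18 + j\right) \left(j + 77\right) = \left(-18 + j\right) \left(77 + j\right)$)
$\sqrt{L{\left(Z \right)} + g{\left(5 \left(-6\right) + 2 \right)}} = \sqrt{\left(-1386 + \left(- \frac{4}{49}\right)^{2} + 59 \left(- \frac{4}{49}\right)\right) - 210 \sqrt{5 \left(-6\right) + 2}} = \sqrt{\left(-1386 + \frac{16}{2401} - \frac{236}{49}\right) - 210 \sqrt{-30 + 2}} = \sqrt{- \frac{3339334}{2401} - 210 \sqrt{-28}} = \sqrt{- \frac{3339334}{2401} - 210 \cdot 2 i \sqrt{7}} = \sqrt{- \frac{3339334}{2401} - 420 i \sqrt{7}}$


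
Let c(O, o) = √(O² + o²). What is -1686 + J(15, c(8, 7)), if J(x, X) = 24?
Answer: -1662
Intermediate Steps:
-1686 + J(15, c(8, 7)) = -1686 + 24 = -1662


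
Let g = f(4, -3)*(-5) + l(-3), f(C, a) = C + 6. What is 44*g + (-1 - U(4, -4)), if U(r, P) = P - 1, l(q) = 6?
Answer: -1932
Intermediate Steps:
f(C, a) = 6 + C
U(r, P) = -1 + P
g = -44 (g = (6 + 4)*(-5) + 6 = 10*(-5) + 6 = -50 + 6 = -44)
44*g + (-1 - U(4, -4)) = 44*(-44) + (-1 - (-1 - 4)) = -1936 + (-1 - 1*(-5)) = -1936 + (-1 + 5) = -1936 + 4 = -1932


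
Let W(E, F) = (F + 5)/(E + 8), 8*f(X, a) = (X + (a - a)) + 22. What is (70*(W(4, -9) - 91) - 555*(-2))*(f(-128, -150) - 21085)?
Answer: 222938175/2 ≈ 1.1147e+8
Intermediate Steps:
f(X, a) = 11/4 + X/8 (f(X, a) = ((X + (a - a)) + 22)/8 = ((X + 0) + 22)/8 = (X + 22)/8 = (22 + X)/8 = 11/4 + X/8)
W(E, F) = (5 + F)/(8 + E)
(70*(W(4, -9) - 91) - 555*(-2))*(f(-128, -150) - 21085) = (70*((5 - 9)/(8 + 4) - 91) - 555*(-2))*((11/4 + (1/8)*(-128)) - 21085) = (70*(-4/12 - 91) + 1110)*((11/4 - 16) - 21085) = (70*((1/12)*(-4) - 91) + 1110)*(-53/4 - 21085) = (70*(-1/3 - 91) + 1110)*(-84393/4) = (70*(-274/3) + 1110)*(-84393/4) = (-19180/3 + 1110)*(-84393/4) = -15850/3*(-84393/4) = 222938175/2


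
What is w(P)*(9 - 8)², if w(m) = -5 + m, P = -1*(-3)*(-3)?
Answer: -14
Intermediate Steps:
P = -9 (P = 3*(-3) = -9)
w(P)*(9 - 8)² = (-5 - 9)*(9 - 8)² = -14*1² = -14*1 = -14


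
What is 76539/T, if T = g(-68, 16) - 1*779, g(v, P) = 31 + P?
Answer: -25513/244 ≈ -104.56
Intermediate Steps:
T = -732 (T = (31 + 16) - 1*779 = 47 - 779 = -732)
76539/T = 76539/(-732) = 76539*(-1/732) = -25513/244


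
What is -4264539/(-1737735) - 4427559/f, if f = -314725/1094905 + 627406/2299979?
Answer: 1291686021606992869910842/4276093674443905 ≈ 3.0207e+8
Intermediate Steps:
f = -7382184869/503651701399 (f = -314725*1/1094905 + 627406*(1/2299979) = -62945/218981 + 627406/2299979 = -7382184869/503651701399 ≈ -0.014657)
-4264539/(-1737735) - 4427559/f = -4264539/(-1737735) - 4427559/(-7382184869/503651701399) = -4264539*(-1/1737735) - 4427559*(-503651701399/7382184869) = 1421513/579245 + 2229947623394455041/7382184869 = 1291686021606992869910842/4276093674443905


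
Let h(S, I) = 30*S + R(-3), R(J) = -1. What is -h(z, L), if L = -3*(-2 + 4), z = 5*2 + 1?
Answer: -329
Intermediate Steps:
z = 11 (z = 10 + 1 = 11)
L = -6 (L = -3*2 = -6)
h(S, I) = -1 + 30*S (h(S, I) = 30*S - 1 = -1 + 30*S)
-h(z, L) = -(-1 + 30*11) = -(-1 + 330) = -1*329 = -329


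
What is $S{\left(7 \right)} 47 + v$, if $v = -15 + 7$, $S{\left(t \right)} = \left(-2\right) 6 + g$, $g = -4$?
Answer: $-760$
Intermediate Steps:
$S{\left(t \right)} = -16$ ($S{\left(t \right)} = \left(-2\right) 6 - 4 = -12 - 4 = -16$)
$v = -8$
$S{\left(7 \right)} 47 + v = \left(-16\right) 47 - 8 = -752 - 8 = -760$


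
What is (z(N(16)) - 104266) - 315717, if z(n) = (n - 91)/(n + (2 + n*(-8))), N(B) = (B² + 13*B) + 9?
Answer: -1389724129/3309 ≈ -4.1998e+5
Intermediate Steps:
N(B) = 9 + B² + 13*B
z(n) = (-91 + n)/(2 - 7*n) (z(n) = (-91 + n)/(n + (2 - 8*n)) = (-91 + n)/(2 - 7*n))
(z(N(16)) - 104266) - 315717 = ((91 - (9 + 16² + 13*16))/(-2 + 7*(9 + 16² + 13*16)) - 104266) - 315717 = ((91 - (9 + 256 + 208))/(-2 + 7*(9 + 256 + 208)) - 104266) - 315717 = ((91 - 1*473)/(-2 + 7*473) - 104266) - 315717 = ((91 - 473)/(-2 + 3311) - 104266) - 315717 = (-382/3309 - 104266) - 315717 = -345016576/3309 - 315717 = -1389724129/3309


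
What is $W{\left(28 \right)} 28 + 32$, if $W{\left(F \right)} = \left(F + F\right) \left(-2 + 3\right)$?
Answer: $1600$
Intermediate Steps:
$W{\left(F \right)} = 2 F$ ($W{\left(F \right)} = 2 F 1 = 2 F$)
$W{\left(28 \right)} 28 + 32 = 2 \cdot 28 \cdot 28 + 32 = 56 \cdot 28 + 32 = 1568 + 32 = 1600$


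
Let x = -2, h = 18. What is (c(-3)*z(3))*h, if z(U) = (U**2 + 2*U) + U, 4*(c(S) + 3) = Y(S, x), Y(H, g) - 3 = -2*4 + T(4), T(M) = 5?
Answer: -972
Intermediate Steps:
Y(H, g) = 0 (Y(H, g) = 3 + (-2*4 + 5) = 3 + (-8 + 5) = 3 - 3 = 0)
c(S) = -3 (c(S) = -3 + (1/4)*0 = -3 + 0 = -3)
z(U) = U**2 + 3*U
(c(-3)*z(3))*h = -9*(3 + 3)*18 = -9*6*18 = -3*18*18 = -54*18 = -972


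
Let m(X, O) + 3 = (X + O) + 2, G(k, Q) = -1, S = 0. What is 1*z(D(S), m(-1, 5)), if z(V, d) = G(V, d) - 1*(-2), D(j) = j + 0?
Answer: 1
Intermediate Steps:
D(j) = j
m(X, O) = -1 + O + X (m(X, O) = -3 + ((X + O) + 2) = -3 + ((O + X) + 2) = -3 + (2 + O + X) = -1 + O + X)
z(V, d) = 1 (z(V, d) = -1 - 1*(-2) = -1 + 2 = 1)
1*z(D(S), m(-1, 5)) = 1*1 = 1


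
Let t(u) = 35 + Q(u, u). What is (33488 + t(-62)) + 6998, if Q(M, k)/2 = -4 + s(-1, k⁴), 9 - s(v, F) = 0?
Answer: 40531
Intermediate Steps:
s(v, F) = 9 (s(v, F) = 9 - 1*0 = 9 + 0 = 9)
Q(M, k) = 10 (Q(M, k) = 2*(-4 + 9) = 2*5 = 10)
t(u) = 45 (t(u) = 35 + 10 = 45)
(33488 + t(-62)) + 6998 = (33488 + 45) + 6998 = 33533 + 6998 = 40531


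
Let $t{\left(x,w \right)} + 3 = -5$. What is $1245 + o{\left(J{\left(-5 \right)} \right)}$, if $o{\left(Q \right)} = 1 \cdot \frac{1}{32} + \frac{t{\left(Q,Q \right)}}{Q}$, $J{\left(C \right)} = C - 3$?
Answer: $\frac{39873}{32} \approx 1246.0$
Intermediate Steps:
$J{\left(C \right)} = -3 + C$
$t{\left(x,w \right)} = -8$ ($t{\left(x,w \right)} = -3 - 5 = -8$)
$o{\left(Q \right)} = \frac{1}{32} - \frac{8}{Q}$ ($o{\left(Q \right)} = 1 \cdot \frac{1}{32} - \frac{8}{Q} = \frac{1}{32} - \frac{8}{Q}$)
$1245 + o{\left(J{\left(-5 \right)} \right)} = 1245 + \frac{-256 - 8}{32 \left(-3 - 5\right)} = 1245 + \frac{-256 - 8}{32 \left(-8\right)} = 1245 + \frac{1}{32} \left(- \frac{1}{8}\right) \left(-264\right) = 1245 + \frac{33}{32} = \frac{39873}{32}$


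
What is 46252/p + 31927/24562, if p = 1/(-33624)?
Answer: -38198263533449/24562 ≈ -1.5552e+9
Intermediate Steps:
p = -1/33624 ≈ -2.9741e-5
46252/p + 31927/24562 = 46252/(-1/33624) + 31927/24562 = 46252*(-33624) + 31927*(1/24562) = -1555177248 + 31927/24562 = -38198263533449/24562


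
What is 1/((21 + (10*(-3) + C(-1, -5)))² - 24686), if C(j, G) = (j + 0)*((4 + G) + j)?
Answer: -1/24637 ≈ -4.0589e-5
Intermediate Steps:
C(j, G) = j*(4 + G + j)
1/((21 + (10*(-3) + C(-1, -5)))² - 24686) = 1/((21 + (10*(-3) - (4 - 5 - 1)))² - 24686) = 1/((21 + (-30 - 1*(-2)))² - 24686) = 1/((21 + (-30 + 2))² - 24686) = 1/((21 - 28)² - 24686) = 1/((-7)² - 24686) = 1/(49 - 24686) = 1/(-24637) = -1/24637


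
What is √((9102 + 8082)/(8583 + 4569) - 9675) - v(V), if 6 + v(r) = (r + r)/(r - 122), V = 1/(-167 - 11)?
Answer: 130300/21717 + 4*I*√11347847/137 ≈ 5.9999 + 98.355*I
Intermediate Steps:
V = -1/178 (V = 1/(-178) = -1/178 ≈ -0.0056180)
v(r) = -6 + 2*r/(-122 + r) (v(r) = -6 + (r + r)/(r - 122) = -6 + (2*r)/(-122 + r) = -6 + 2*r/(-122 + r))
√((9102 + 8082)/(8583 + 4569) - 9675) - v(V) = √((9102 + 8082)/(8583 + 4569) - 9675) - 4*(183 - 1*(-1/178))/(-122 - 1/178) = √(17184/13152 - 9675) - 4*(183 + 1/178)/(-21717/178) = √(17184*(1/13152) - 9675) - 4*(-178)*32575/(21717*178) = √(179/137 - 9675) - 1*(-130300/21717) = √(-1325296/137) + 130300/21717 = 4*I*√11347847/137 + 130300/21717 = 130300/21717 + 4*I*√11347847/137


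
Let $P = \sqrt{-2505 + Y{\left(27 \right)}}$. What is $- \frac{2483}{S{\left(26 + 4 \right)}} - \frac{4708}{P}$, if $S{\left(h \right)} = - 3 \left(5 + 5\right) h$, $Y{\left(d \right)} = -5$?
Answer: $\frac{2483}{900} + \frac{2354 i \sqrt{2510}}{1255} \approx 2.7589 + 93.972 i$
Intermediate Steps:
$P = i \sqrt{2510}$ ($P = \sqrt{-2505 - 5} = \sqrt{-2510} = i \sqrt{2510} \approx 50.1 i$)
$S{\left(h \right)} = - 30 h$ ($S{\left(h \right)} = \left(-3\right) 10 h = - 30 h$)
$- \frac{2483}{S{\left(26 + 4 \right)}} - \frac{4708}{P} = - \frac{2483}{\left(-30\right) \left(26 + 4\right)} - \frac{4708}{i \sqrt{2510}} = - \frac{2483}{\left(-30\right) 30} - 4708 \left(- \frac{i \sqrt{2510}}{2510}\right) = - \frac{2483}{-900} + \frac{2354 i \sqrt{2510}}{1255} = \left(-2483\right) \left(- \frac{1}{900}\right) + \frac{2354 i \sqrt{2510}}{1255} = \frac{2483}{900} + \frac{2354 i \sqrt{2510}}{1255}$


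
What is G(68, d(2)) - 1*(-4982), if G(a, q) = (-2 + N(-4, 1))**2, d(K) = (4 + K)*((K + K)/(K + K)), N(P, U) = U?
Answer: 4983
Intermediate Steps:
d(K) = 4 + K (d(K) = (4 + K)*((2*K)/((2*K))) = (4 + K)*((2*K)*(1/(2*K))) = (4 + K)*1 = 4 + K)
G(a, q) = 1 (G(a, q) = (-2 + 1)**2 = (-1)**2 = 1)
G(68, d(2)) - 1*(-4982) = 1 - 1*(-4982) = 1 + 4982 = 4983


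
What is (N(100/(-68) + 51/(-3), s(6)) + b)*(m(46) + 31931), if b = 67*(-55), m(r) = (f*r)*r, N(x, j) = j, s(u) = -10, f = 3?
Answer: -141440905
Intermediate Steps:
m(r) = 3*r² (m(r) = (3*r)*r = 3*r²)
b = -3685
(N(100/(-68) + 51/(-3), s(6)) + b)*(m(46) + 31931) = (-10 - 3685)*(3*46² + 31931) = -3695*(3*2116 + 31931) = -3695*(6348 + 31931) = -3695*38279 = -141440905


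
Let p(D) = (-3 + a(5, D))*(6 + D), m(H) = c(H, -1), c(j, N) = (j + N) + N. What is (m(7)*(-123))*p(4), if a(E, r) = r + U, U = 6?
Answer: -43050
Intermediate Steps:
a(E, r) = 6 + r (a(E, r) = r + 6 = 6 + r)
c(j, N) = j + 2*N (c(j, N) = (N + j) + N = j + 2*N)
m(H) = -2 + H (m(H) = H + 2*(-1) = H - 2 = -2 + H)
p(D) = (3 + D)*(6 + D) (p(D) = (-3 + (6 + D))*(6 + D) = (3 + D)*(6 + D))
(m(7)*(-123))*p(4) = ((-2 + 7)*(-123))*(18 + 4² + 9*4) = (5*(-123))*(18 + 16 + 36) = -615*70 = -43050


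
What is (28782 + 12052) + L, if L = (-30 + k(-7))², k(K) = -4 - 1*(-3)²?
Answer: 42683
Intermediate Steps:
k(K) = -13 (k(K) = -4 - 1*9 = -4 - 9 = -13)
L = 1849 (L = (-30 - 13)² = (-43)² = 1849)
(28782 + 12052) + L = (28782 + 12052) + 1849 = 40834 + 1849 = 42683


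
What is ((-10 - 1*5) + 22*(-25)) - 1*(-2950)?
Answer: 2385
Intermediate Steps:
((-10 - 1*5) + 22*(-25)) - 1*(-2950) = ((-10 - 5) - 550) + 2950 = (-15 - 550) + 2950 = -565 + 2950 = 2385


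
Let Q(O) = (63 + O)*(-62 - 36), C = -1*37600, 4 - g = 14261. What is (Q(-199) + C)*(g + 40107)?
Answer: -627431200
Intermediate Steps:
g = -14257 (g = 4 - 1*14261 = 4 - 14261 = -14257)
C = -37600
Q(O) = -6174 - 98*O (Q(O) = (63 + O)*(-98) = -6174 - 98*O)
(Q(-199) + C)*(g + 40107) = ((-6174 - 98*(-199)) - 37600)*(-14257 + 40107) = ((-6174 + 19502) - 37600)*25850 = (13328 - 37600)*25850 = -24272*25850 = -627431200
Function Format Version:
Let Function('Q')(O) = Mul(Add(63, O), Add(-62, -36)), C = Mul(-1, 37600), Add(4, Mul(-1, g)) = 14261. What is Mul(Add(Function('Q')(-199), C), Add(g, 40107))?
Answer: -627431200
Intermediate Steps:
g = -14257 (g = Add(4, Mul(-1, 14261)) = Add(4, -14261) = -14257)
C = -37600
Function('Q')(O) = Add(-6174, Mul(-98, O)) (Function('Q')(O) = Mul(Add(63, O), -98) = Add(-6174, Mul(-98, O)))
Mul(Add(Function('Q')(-199), C), Add(g, 40107)) = Mul(Add(Add(-6174, Mul(-98, -199)), -37600), Add(-14257, 40107)) = Mul(Add(Add(-6174, 19502), -37600), 25850) = Mul(Add(13328, -37600), 25850) = Mul(-24272, 25850) = -627431200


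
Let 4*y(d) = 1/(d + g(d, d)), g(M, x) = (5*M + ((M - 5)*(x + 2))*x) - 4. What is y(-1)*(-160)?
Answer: 10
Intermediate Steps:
g(M, x) = -4 + 5*M + x*(-5 + M)*(2 + x) (g(M, x) = (5*M + ((-5 + M)*(2 + x))*x) - 4 = (5*M + x*(-5 + M)*(2 + x)) - 4 = -4 + 5*M + x*(-5 + M)*(2 + x))
y(d) = 1/(4*(-4 + d**3 - 4*d - 3*d**2)) (y(d) = 1/(4*(d + (-4 - 10*d - 5*d**2 + 5*d + d*d**2 + 2*d*d))) = 1/(4*(d + (-4 - 10*d - 5*d**2 + 5*d + d**3 + 2*d**2))) = 1/(4*(d + (-4 + d**3 - 5*d - 3*d**2))) = 1/(4*(-4 + d**3 - 4*d - 3*d**2)))
y(-1)*(-160) = (1/(4*(-4 + (-1)**3 - 4*(-1) - 3*(-1)**2)))*(-160) = (1/(4*(-4 - 1 + 4 - 3*1)))*(-160) = (1/(4*(-4 - 1 + 4 - 3)))*(-160) = ((1/4)/(-4))*(-160) = ((1/4)*(-1/4))*(-160) = -1/16*(-160) = 10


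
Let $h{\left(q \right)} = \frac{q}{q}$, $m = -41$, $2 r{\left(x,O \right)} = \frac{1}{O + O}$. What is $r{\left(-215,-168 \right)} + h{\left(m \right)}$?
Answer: $\frac{671}{672} \approx 0.99851$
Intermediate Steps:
$r{\left(x,O \right)} = \frac{1}{4 O}$ ($r{\left(x,O \right)} = \frac{1}{2 \left(O + O\right)} = \frac{1}{2 \cdot 2 O} = \frac{\frac{1}{2} \frac{1}{O}}{2} = \frac{1}{4 O}$)
$h{\left(q \right)} = 1$
$r{\left(-215,-168 \right)} + h{\left(m \right)} = \frac{1}{4 \left(-168\right)} + 1 = \frac{1}{4} \left(- \frac{1}{168}\right) + 1 = - \frac{1}{672} + 1 = \frac{671}{672}$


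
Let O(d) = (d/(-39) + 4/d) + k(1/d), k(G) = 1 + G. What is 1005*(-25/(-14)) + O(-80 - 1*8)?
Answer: 43191367/24024 ≈ 1797.8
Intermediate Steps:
O(d) = 1 + 5/d - d/39 (O(d) = (d/(-39) + 4/d) + (1 + 1/d) = (d*(-1/39) + 4/d) + (1 + 1/d) = (-d/39 + 4/d) + (1 + 1/d) = (4/d - d/39) + (1 + 1/d) = 1 + 5/d - d/39)
1005*(-25/(-14)) + O(-80 - 1*8) = 1005*(-25/(-14)) + (1 + 5/(-80 - 1*8) - (-80 - 1*8)/39) = 1005*(-25*(-1/14)) + (1 + 5/(-80 - 8) - (-80 - 8)/39) = 1005*(25/14) + (1 + 5/(-88) - 1/39*(-88)) = 25125/14 + (1 + 5*(-1/88) + 88/39) = 25125/14 + (1 - 5/88 + 88/39) = 25125/14 + 10981/3432 = 43191367/24024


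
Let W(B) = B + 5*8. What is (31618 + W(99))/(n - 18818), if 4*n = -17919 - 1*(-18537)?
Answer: -63514/37327 ≈ -1.7016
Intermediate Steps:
n = 309/2 (n = (-17919 - 1*(-18537))/4 = (-17919 + 18537)/4 = (¼)*618 = 309/2 ≈ 154.50)
W(B) = 40 + B (W(B) = B + 40 = 40 + B)
(31618 + W(99))/(n - 18818) = (31618 + (40 + 99))/(309/2 - 18818) = (31618 + 139)/(-37327/2) = 31757*(-2/37327) = -63514/37327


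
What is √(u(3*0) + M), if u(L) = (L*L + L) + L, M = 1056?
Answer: 4*√66 ≈ 32.496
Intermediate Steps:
u(L) = L² + 2*L (u(L) = (L² + L) + L = (L + L²) + L = L² + 2*L)
√(u(3*0) + M) = √((3*0)*(2 + 3*0) + 1056) = √(0*(2 + 0) + 1056) = √(0*2 + 1056) = √(0 + 1056) = √1056 = 4*√66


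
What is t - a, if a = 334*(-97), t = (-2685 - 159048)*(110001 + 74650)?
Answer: -29864127785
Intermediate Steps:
t = -29864160183 (t = -161733*184651 = -29864160183)
a = -32398
t - a = -29864160183 - 1*(-32398) = -29864160183 + 32398 = -29864127785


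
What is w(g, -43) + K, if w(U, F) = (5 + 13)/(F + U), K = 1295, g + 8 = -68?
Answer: 154087/119 ≈ 1294.8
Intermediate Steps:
g = -76 (g = -8 - 68 = -76)
w(U, F) = 18/(F + U)
w(g, -43) + K = 18/(-43 - 76) + 1295 = 18/(-119) + 1295 = 18*(-1/119) + 1295 = -18/119 + 1295 = 154087/119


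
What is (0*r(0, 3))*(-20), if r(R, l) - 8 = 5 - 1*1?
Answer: 0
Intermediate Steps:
r(R, l) = 12 (r(R, l) = 8 + (5 - 1*1) = 8 + (5 - 1) = 8 + 4 = 12)
(0*r(0, 3))*(-20) = (0*12)*(-20) = 0*(-20) = 0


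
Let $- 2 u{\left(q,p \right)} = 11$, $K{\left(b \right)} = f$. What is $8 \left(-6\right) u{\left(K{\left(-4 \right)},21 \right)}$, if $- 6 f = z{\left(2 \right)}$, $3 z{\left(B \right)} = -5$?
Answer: $264$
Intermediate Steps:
$z{\left(B \right)} = - \frac{5}{3}$ ($z{\left(B \right)} = \frac{1}{3} \left(-5\right) = - \frac{5}{3}$)
$f = \frac{5}{18}$ ($f = \left(- \frac{1}{6}\right) \left(- \frac{5}{3}\right) = \frac{5}{18} \approx 0.27778$)
$K{\left(b \right)} = \frac{5}{18}$
$u{\left(q,p \right)} = - \frac{11}{2}$ ($u{\left(q,p \right)} = \left(- \frac{1}{2}\right) 11 = - \frac{11}{2}$)
$8 \left(-6\right) u{\left(K{\left(-4 \right)},21 \right)} = 8 \left(-6\right) \left(- \frac{11}{2}\right) = \left(-48\right) \left(- \frac{11}{2}\right) = 264$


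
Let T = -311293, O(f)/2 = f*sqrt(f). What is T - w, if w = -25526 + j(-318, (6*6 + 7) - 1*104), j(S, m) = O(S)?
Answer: -285767 + 636*I*sqrt(318) ≈ -2.8577e+5 + 11342.0*I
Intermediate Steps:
O(f) = 2*f**(3/2) (O(f) = 2*(f*sqrt(f)) = 2*f**(3/2))
j(S, m) = 2*S**(3/2)
w = -25526 - 636*I*sqrt(318) (w = -25526 + 2*(-318)**(3/2) = -25526 + 2*(-318*I*sqrt(318)) = -25526 - 636*I*sqrt(318) ≈ -25526.0 - 11342.0*I)
T - w = -311293 - (-25526 - 636*I*sqrt(318)) = -311293 + (25526 + 636*I*sqrt(318)) = -285767 + 636*I*sqrt(318)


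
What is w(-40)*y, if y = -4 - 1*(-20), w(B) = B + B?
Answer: -1280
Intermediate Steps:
w(B) = 2*B
y = 16 (y = -4 + 20 = 16)
w(-40)*y = (2*(-40))*16 = -80*16 = -1280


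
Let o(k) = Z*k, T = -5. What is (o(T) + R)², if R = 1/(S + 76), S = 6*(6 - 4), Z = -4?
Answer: 3101121/7744 ≈ 400.45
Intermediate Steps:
o(k) = -4*k
S = 12 (S = 6*2 = 12)
R = 1/88 (R = 1/(12 + 76) = 1/88 ≈ 0.011364)
(o(T) + R)² = (-4*(-5) + 1/88)² = (20 + 1/88)² = (1761/88)² = 3101121/7744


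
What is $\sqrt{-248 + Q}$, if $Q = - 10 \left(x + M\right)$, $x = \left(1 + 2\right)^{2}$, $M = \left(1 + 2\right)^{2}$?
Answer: $2 i \sqrt{107} \approx 20.688 i$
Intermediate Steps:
$M = 9$ ($M = 3^{2} = 9$)
$x = 9$ ($x = 3^{2} = 9$)
$Q = -180$ ($Q = - 10 \left(9 + 9\right) = \left(-10\right) 18 = -180$)
$\sqrt{-248 + Q} = \sqrt{-248 - 180} = \sqrt{-428} = 2 i \sqrt{107}$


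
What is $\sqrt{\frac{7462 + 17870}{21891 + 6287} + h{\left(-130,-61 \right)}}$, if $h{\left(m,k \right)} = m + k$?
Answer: $\frac{i \sqrt{37735033637}}{14089} \approx 13.788 i$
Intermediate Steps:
$h{\left(m,k \right)} = k + m$
$\sqrt{\frac{7462 + 17870}{21891 + 6287} + h{\left(-130,-61 \right)}} = \sqrt{\frac{7462 + 17870}{21891 + 6287} - 191} = \sqrt{\frac{25332}{28178} - 191} = \sqrt{25332 \cdot \frac{1}{28178} - 191} = \sqrt{\frac{12666}{14089} - 191} = \sqrt{- \frac{2678333}{14089}} = \frac{i \sqrt{37735033637}}{14089}$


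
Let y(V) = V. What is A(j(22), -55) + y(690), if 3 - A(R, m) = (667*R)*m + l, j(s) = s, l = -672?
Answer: 808435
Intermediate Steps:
A(R, m) = 675 - 667*R*m (A(R, m) = 3 - ((667*R)*m - 672) = 3 - (667*R*m - 672) = 3 - (-672 + 667*R*m) = 3 + (672 - 667*R*m) = 675 - 667*R*m)
A(j(22), -55) + y(690) = (675 - 667*22*(-55)) + 690 = (675 + 807070) + 690 = 807745 + 690 = 808435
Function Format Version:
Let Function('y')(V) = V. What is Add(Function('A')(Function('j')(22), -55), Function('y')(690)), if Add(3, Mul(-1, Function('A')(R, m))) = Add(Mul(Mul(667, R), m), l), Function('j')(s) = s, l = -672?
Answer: 808435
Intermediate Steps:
Function('A')(R, m) = Add(675, Mul(-667, R, m)) (Function('A')(R, m) = Add(3, Mul(-1, Add(Mul(Mul(667, R), m), -672))) = Add(3, Mul(-1, Add(Mul(667, R, m), -672))) = Add(3, Mul(-1, Add(-672, Mul(667, R, m)))) = Add(3, Add(672, Mul(-667, R, m))) = Add(675, Mul(-667, R, m)))
Add(Function('A')(Function('j')(22), -55), Function('y')(690)) = Add(Add(675, Mul(-667, 22, -55)), 690) = Add(Add(675, 807070), 690) = Add(807745, 690) = 808435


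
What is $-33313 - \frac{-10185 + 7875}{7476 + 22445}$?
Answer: $- \frac{996755963}{29921} \approx -33313.0$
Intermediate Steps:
$-33313 - \frac{-10185 + 7875}{7476 + 22445} = -33313 - - \frac{2310}{29921} = -33313 + \frac{2310}{29921} = - \frac{996755963}{29921}$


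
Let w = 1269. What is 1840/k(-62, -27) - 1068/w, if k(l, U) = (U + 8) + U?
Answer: -17276/423 ≈ -40.842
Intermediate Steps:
k(l, U) = 8 + 2*U (k(l, U) = (8 + U) + U = 8 + 2*U)
1840/k(-62, -27) - 1068/w = 1840/(8 + 2*(-27)) - 1068/1269 = 1840/(8 - 54) - 1068*1/1269 = 1840/(-46) - 356/423 = 1840*(-1/46) - 356/423 = -40 - 356/423 = -17276/423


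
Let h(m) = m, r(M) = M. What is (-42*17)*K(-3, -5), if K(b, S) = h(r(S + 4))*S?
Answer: -3570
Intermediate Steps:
K(b, S) = S*(4 + S) (K(b, S) = (S + 4)*S = (4 + S)*S = S*(4 + S))
(-42*17)*K(-3, -5) = (-42*17)*(-5*(4 - 5)) = -(-3570)*(-1) = -714*5 = -3570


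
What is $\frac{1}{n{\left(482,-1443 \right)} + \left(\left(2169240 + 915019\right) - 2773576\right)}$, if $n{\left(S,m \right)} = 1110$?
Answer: $\frac{1}{311793} \approx 3.2073 \cdot 10^{-6}$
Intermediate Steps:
$\frac{1}{n{\left(482,-1443 \right)} + \left(\left(2169240 + 915019\right) - 2773576\right)} = \frac{1}{1110 + \left(\left(2169240 + 915019\right) - 2773576\right)} = \frac{1}{1110 + \left(3084259 - 2773576\right)} = \frac{1}{1110 + 310683} = \frac{1}{311793}$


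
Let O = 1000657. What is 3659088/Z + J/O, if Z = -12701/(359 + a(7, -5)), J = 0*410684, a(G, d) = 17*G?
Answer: -1749044064/12701 ≈ -1.3771e+5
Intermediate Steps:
J = 0
Z = -12701/478 (Z = -12701/(359 + 17*7) = -12701/(359 + 119) = -12701/478 ≈ -26.571)
3659088/Z + J/O = 3659088/(-12701/478) + 0/1000657 = 3659088*(-478/12701) + 0*(1/1000657) = -1749044064/12701 + 0 = -1749044064/12701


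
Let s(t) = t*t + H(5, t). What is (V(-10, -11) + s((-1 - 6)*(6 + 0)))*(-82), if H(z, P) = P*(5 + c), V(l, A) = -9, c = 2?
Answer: -119802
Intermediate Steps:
H(z, P) = 7*P (H(z, P) = P*(5 + 2) = P*7 = 7*P)
s(t) = t**2 + 7*t (s(t) = t*t + 7*t = t**2 + 7*t)
(V(-10, -11) + s((-1 - 6)*(6 + 0)))*(-82) = (-9 + ((-1 - 6)*(6 + 0))*(7 + (-1 - 6)*(6 + 0)))*(-82) = (-9 + (-7*6)*(7 - 7*6))*(-82) = (-9 - 42*(7 - 42))*(-82) = (-9 - 42*(-35))*(-82) = (-9 + 1470)*(-82) = 1461*(-82) = -119802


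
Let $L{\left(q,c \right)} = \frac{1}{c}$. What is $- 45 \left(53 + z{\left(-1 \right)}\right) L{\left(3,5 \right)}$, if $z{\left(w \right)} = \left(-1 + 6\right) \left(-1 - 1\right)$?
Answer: $-387$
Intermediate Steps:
$z{\left(w \right)} = -10$ ($z{\left(w \right)} = 5 \left(-2\right) = -10$)
$- 45 \left(53 + z{\left(-1 \right)}\right) L{\left(3,5 \right)} = \frac{\left(-45\right) \left(53 - 10\right)}{5} = \left(-45\right) 43 \cdot \frac{1}{5} = \left(-1935\right) \frac{1}{5} = -387$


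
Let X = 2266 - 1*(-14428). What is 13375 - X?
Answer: -3319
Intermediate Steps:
X = 16694 (X = 2266 + 14428 = 16694)
13375 - X = 13375 - 1*16694 = 13375 - 16694 = -3319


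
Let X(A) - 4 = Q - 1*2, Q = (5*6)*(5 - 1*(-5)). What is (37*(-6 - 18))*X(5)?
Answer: -268176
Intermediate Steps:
Q = 300 (Q = 30*(5 + 5) = 30*10 = 300)
X(A) = 302 (X(A) = 4 + (300 - 1*2) = 4 + (300 - 2) = 4 + 298 = 302)
(37*(-6 - 18))*X(5) = (37*(-6 - 18))*302 = (37*(-24))*302 = -888*302 = -268176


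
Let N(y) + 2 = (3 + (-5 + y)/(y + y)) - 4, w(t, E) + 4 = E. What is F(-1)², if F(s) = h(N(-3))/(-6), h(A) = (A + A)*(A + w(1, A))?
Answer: 12100/729 ≈ 16.598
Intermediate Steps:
w(t, E) = -4 + E
N(y) = -3 + (-5 + y)/(2*y) (N(y) = -2 + ((3 + (-5 + y)/(y + y)) - 4) = -2 + ((3 + (-5 + y)/((2*y))) - 4) = -2 + ((3 + (-5 + y)*(1/(2*y))) - 4) = -2 + ((3 + (-5 + y)/(2*y)) - 4) = -2 + (-1 + (-5 + y)/(2*y)) = -3 + (-5 + y)/(2*y))
h(A) = 2*A*(-4 + 2*A) (h(A) = (A + A)*(A + (-4 + A)) = (2*A)*(-4 + 2*A) = 2*A*(-4 + 2*A))
F(s) = -110/27 (F(s) = (4*((5/2)*(-1 - 1*(-3))/(-3))*(-2 + (5/2)*(-1 - 1*(-3))/(-3)))/(-6) = (4*((5/2)*(-⅓)*(-1 + 3))*(-2 + (5/2)*(-⅓)*(-1 + 3)))*(-⅙) = (4*((5/2)*(-⅓)*2)*(-2 + (5/2)*(-⅓)*2))*(-⅙) = (4*(-5/3)*(-2 - 5/3))*(-⅙) = (4*(-5/3)*(-11/3))*(-⅙) = (220/9)*(-⅙) = -110/27)
F(-1)² = (-110/27)² = 12100/729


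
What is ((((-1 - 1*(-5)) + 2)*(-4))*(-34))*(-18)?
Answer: -14688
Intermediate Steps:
((((-1 - 1*(-5)) + 2)*(-4))*(-34))*(-18) = ((((-1 + 5) + 2)*(-4))*(-34))*(-18) = (((4 + 2)*(-4))*(-34))*(-18) = ((6*(-4))*(-34))*(-18) = -24*(-34)*(-18) = 816*(-18) = -14688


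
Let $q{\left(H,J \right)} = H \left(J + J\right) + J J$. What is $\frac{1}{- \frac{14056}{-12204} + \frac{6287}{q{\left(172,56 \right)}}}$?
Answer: $\frac{68342400}{97895237} \approx 0.69812$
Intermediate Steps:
$q{\left(H,J \right)} = J^{2} + 2 H J$ ($q{\left(H,J \right)} = H 2 J + J^{2} = 2 H J + J^{2} = J^{2} + 2 H J$)
$\frac{1}{- \frac{14056}{-12204} + \frac{6287}{q{\left(172,56 \right)}}} = \frac{1}{- \frac{14056}{-12204} + \frac{6287}{56 \left(56 + 2 \cdot 172\right)}} = \frac{1}{\left(-14056\right) \left(- \frac{1}{12204}\right) + \frac{6287}{56 \left(56 + 344\right)}} = \frac{1}{\frac{3514}{3051} + \frac{6287}{56 \cdot 400}} = \frac{1}{\frac{3514}{3051} + \frac{6287}{22400}} = \frac{1}{\frac{97895237}{68342400}} = \frac{68342400}{97895237}$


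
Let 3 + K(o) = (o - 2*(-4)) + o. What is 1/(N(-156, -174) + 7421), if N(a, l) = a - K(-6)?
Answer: 1/7272 ≈ 0.00013751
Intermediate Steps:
K(o) = 5 + 2*o (K(o) = -3 + ((o - 2*(-4)) + o) = -3 + ((o + 8) + o) = -3 + ((8 + o) + o) = -3 + (8 + 2*o) = 5 + 2*o)
N(a, l) = 7 + a (N(a, l) = a - (5 + 2*(-6)) = a - (5 - 12) = a - 1*(-7) = a + 7 = 7 + a)
1/(N(-156, -174) + 7421) = 1/((7 - 156) + 7421) = 1/(-149 + 7421) = 1/7272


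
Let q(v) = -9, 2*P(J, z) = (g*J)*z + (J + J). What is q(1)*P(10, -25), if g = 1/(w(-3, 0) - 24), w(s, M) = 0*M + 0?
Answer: -1095/8 ≈ -136.88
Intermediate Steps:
w(s, M) = 0 (w(s, M) = 0 + 0 = 0)
g = -1/24 (g = 1/(0 - 24) = 1/(-24) = -1/24 ≈ -0.041667)
P(J, z) = J - J*z/48 (P(J, z) = ((-J/24)*z + (J + J))/2 = (-J*z/24 + 2*J)/2 = (2*J - J*z/24)/2 = J - J*z/48)
q(1)*P(10, -25) = -3*10*(48 - 1*(-25))/16 = -3*10*(48 + 25)/16 = -3*10*73/16 = -9*365/24 = -1095/8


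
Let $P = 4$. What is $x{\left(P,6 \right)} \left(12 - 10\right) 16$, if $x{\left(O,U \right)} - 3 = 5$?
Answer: $256$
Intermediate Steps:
$x{\left(O,U \right)} = 8$ ($x{\left(O,U \right)} = 3 + 5 = 8$)
$x{\left(P,6 \right)} \left(12 - 10\right) 16 = 8 \left(12 - 10\right) 16 = 8 \cdot 2 \cdot 16 = 8 \cdot 32 = 256$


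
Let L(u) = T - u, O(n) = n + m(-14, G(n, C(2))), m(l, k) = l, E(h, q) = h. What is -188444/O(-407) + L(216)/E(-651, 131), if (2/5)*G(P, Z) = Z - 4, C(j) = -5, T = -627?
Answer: 41010649/91357 ≈ 448.91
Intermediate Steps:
G(P, Z) = -10 + 5*Z/2 (G(P, Z) = 5*(Z - 4)/2 = 5*(-4 + Z)/2 = -10 + 5*Z/2)
O(n) = -14 + n (O(n) = n - 14 = -14 + n)
L(u) = -627 - u
-188444/O(-407) + L(216)/E(-651, 131) = -188444/(-14 - 407) + (-627 - 1*216)/(-651) = -188444/(-421) + (-627 - 216)*(-1/651) = -188444*(-1/421) - 843*(-1/651) = 188444/421 + 281/217 = 41010649/91357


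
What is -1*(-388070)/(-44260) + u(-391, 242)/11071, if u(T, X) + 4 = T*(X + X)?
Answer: -1267243945/49000246 ≈ -25.862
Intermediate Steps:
u(T, X) = -4 + 2*T*X (u(T, X) = -4 + T*(X + X) = -4 + T*(2*X) = -4 + 2*T*X)
-1*(-388070)/(-44260) + u(-391, 242)/11071 = -1*(-388070)/(-44260) + (-4 + 2*(-391)*242)/11071 = 388070*(-1/44260) + (-4 - 189244)*(1/11071) = -38807/4426 - 189248*1/11071 = -38807/4426 - 189248/11071 = -1267243945/49000246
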